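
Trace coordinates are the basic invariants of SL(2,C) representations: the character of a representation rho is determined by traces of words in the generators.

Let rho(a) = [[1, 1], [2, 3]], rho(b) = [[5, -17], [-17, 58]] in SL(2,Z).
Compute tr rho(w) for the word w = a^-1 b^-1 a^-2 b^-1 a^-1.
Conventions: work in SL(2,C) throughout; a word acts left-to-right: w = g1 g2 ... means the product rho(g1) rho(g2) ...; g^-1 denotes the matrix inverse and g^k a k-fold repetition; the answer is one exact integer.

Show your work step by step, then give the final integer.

rho(a^-1) = [[3, -1], [-2, 1]]
... * rho(b^-1) = [[58, 17], [17, 5]]  ->  [[157, 46], [-99, -29]]
... * rho(a^-1) = [[3, -1], [-2, 1]]  ->  [[379, -111], [-239, 70]]
... * rho(a^-1) = [[3, -1], [-2, 1]]  ->  [[1359, -490], [-857, 309]]
... * rho(b^-1) = [[58, 17], [17, 5]]  ->  [[70492, 20653], [-44453, -13024]]
... * rho(a^-1) = [[3, -1], [-2, 1]]  ->  [[170170, -49839], [-107311, 31429]]
tr = 170170 + 31429 = 201599

201599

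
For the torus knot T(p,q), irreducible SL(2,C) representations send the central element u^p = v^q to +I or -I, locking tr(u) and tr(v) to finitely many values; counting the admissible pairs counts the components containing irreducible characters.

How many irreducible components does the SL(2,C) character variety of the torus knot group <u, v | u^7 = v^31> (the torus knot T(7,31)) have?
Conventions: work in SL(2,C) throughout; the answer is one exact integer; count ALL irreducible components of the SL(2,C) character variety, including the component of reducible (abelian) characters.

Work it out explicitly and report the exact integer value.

91

In the torus knot group T(7,31), u^7 = v^31 is central, so an irreducible representation sends it to +I or -I (Schur).
This locks tr(u) to 2*cos(pi*alpha/7), alpha in 1..6, and tr(v) to 2*cos(pi*beta/31), beta in 1..30, on each component of irreducible characters.
Consistency of u^7 = (-1)^alpha I with v^31 = (-1)^beta I forces alpha = beta (mod 2).
Counting: 3 odd alphas x 15 odd betas + 3 even alphas x 15 even betas = 45 + 45 = 90.
components with irreducible characters: 90; plus the single component of reducible (abelian) characters: total 91.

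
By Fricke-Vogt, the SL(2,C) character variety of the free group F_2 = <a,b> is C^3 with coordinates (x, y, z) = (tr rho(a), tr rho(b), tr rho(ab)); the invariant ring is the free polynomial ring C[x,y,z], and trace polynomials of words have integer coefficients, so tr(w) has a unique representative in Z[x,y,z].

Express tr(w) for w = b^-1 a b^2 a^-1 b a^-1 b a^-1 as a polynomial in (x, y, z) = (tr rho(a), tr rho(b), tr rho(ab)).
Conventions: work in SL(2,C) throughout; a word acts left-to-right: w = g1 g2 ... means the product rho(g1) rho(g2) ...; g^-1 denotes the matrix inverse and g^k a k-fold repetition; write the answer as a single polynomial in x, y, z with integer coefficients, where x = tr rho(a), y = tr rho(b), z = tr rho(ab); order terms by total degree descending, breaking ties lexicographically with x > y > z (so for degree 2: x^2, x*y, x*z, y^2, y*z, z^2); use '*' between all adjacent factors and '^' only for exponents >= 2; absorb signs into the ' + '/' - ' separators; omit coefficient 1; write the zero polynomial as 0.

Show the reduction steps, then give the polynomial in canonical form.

trace(a b^2) = trace(b) * trace(a b) - trace(a)   [square of b] = y*z - x
trace(b a b^2) = trace(b) * trace(a b^2) - trace(a b)   [square of b] = y^2*z - x*y - z
trace(a b a b) = trace(b a) * trace(b a) - trace(1)   [split at a repeated b] = z^2 - 2
trace(a b a) = trace(a) * trace(b a) - trace(b)   [square of a] = x*z - y
trace(b a b^2 a) = trace(b) * trace(a b a b) - trace(a b a)   [square of b] = y*z^2 - x*z - y
trace(a b^2 a^-1 b) = trace(b a b^2) * trace(a) - trace(b a b^2 a)   [inverse elimination on a] = x*y^2*z - x^2*y - y*z^2 + y
trace(b^4 a) = trace(b) * trace(b a b^2) - trace(b a b)   [square of b] = y^3*z - x*y^2 - 2*y*z + x
trace(b^2) = trace(b) * trace(b) - trace(1)   [square of b] = y^2 - 2
trace(b^3) = trace(b) * trace(b^2) - trace(b)   [square of b] = y^3 - 3*y
trace(b^4) = trace(b) * trace(b^3) - trace(b^2)   [square of b] = y^4 - 4*y^2 + 2
trace(b^2 a^2 b^2) = trace(a) * trace(b^4 a) - trace(b^4)   [square of a] = x*y^3*z - x^2*y^2 - y^4 - 2*x*y*z + x^2 + 4*y^2 - 2
trace(a^2 b^2 a b) = trace(a) * trace(b^2 a b a) - trace(b^2 a b)   [square of a] = x*y*z^2 - x^2*z - y^2*z + z
trace(a^2) = trace(a) * trace(a) - trace(1)   [square of a] = x^2 - 2
trace(b^2 a^2) = trace(b) * trace(a^2 b) - trace(a^2)   [square of b] = x*y*z - x^2 - y^2 + 2
trace(a^2 b^2 a) = trace(a) * trace(b^2 a^2) - trace(b^2 a)   [square of a] = x^2*y*z - x^3 - x*y^2 - y*z + 3*x
trace(b^2 a^2 b^2 a) = trace(b) * trace(a^2 b^2 a b) - trace(a^2 b^2 a)   [square of b] = x*y^2*z^2 - 2*x^2*y*z - y^3*z + x^3 + x*y^2 + 2*y*z - 3*x
trace(a b^2 a^-1 b^2 a) = trace(b^2 a^2 b^2) * trace(a) - trace(b^2 a^2 b^2 a)   [inverse elimination on a] = x^2*y^3*z - x^3*y^2 - x*y^4 - x*y^2*z^2 + y^3*z + 3*x*y^2 - 2*y*z + x
trace(a b a b^3) = trace(b) * trace(b a b a b) - trace(b a b a)   [square of b] = y^2*z^2 - x*y*z - y^2 - z^2 + 2
trace(b^2 a b a b^2) = trace(b) * trace(a b a b^3) - trace(a b a b^2)   [square of b] = y^3*z^2 - x*y^2*z - y^3 - 2*y*z^2 + x*z + 3*y
trace(a b a b a b) = trace(b a b a) * trace(b a) - trace(a b)   [split at a repeated b] = z^3 - 3*z
trace(a b a b a) = trace(a) * trace(b a b a) - trace(b a b)   [square of a] = x*z^2 - y*z - x
trace(a b^2 a b a b) = trace(b) * trace(a b a b a b) - trace(a b a b a)   [square of b] = y*z^3 - x*z^2 - 2*y*z + x
trace(b^2 a b a b^2 a) = trace(b) * trace(a b^2 a b a b) - trace(a b^2 a b a)   [square of b] = y^2*z^3 - 2*x*y*z^2 + x^2*z - y^2*z + x*y - z
trace(a b^2 a^-1 b^2 a b) = trace(b^2 a b a b^2) * trace(a) - trace(b^2 a b a b^2 a)   [inverse elimination on a] = x*y^3*z^2 - x^2*y^2*z - y^2*z^3 - x*y^3 + y^2*z + 2*x*y + z
trace(b^-1 a b^2 a^-1 b^2 a) = trace(a b^2 a^-1 b^2 a) * trace(b) - trace(a b^2 a^-1 b^2 a b)   [inverse elimination on b] = x^2*y^4*z - x^3*y^3 - x*y^5 - 2*x*y^3*z^2 + x^2*y^2*z + y^4*z + y^2*z^3 + 4*x*y^3 - 3*y^2*z - x*y - z
trace(b a^-1 b^-1 a b^2 a^-1 b) = trace(b^-1 a b^2 a^-1 b^2) * trace(a) - trace(b^-1 a b^2 a^-1 b^2 a)   [inverse elimination on a] = -x^2*y^4*z + x^3*y^3 + x*y^5 + 2*x*y^3*z^2 - y^4*z - y^2*z^3 - x^3*y - 4*x*y^3 - x*y*z^2 + 3*y^2*z + 2*x*y + z
trace(b^2 a^-1 b a b) = trace(b a b^3) * trace(a) - trace(b a b^3 a)   [inverse elimination on a] = x*y^3*z - x^2*y^2 - y^2*z^2 - x*y*z + x^2 + y^2 + z^2 - 2
trace(a b^2 a b^2) = trace(b) * trace(a b^2 a b) - trace(a b^2 a)   [square of b] = y^2*z^2 - 2*x*y*z + x^2 - 2
trace(b a b^2 a b^2) = trace(b) * trace(a b^2 a b^2) - trace(a b^2 a b)   [square of b] = y^3*z^2 - 2*x*y^2*z + x^2*y - y*z^2 + x*z - y
trace(b a b^2 a^-1 b a b) = trace(b a b^2 a b^2) * trace(a) - trace(b a b^2 a b^2 a)   [inverse elimination on a] = x*y^3*z^2 - 2*x^2*y^2*z - y^2*z^3 + x^3*y + x*y*z^2 + y^2*z - 2*x*y + z
trace(b a b a b a b^2) = trace(b) * trace(a b a b a b^2) - trace(a b a b a b)   [square of b] = y^2*z^3 - x*y*z^2 - 2*y^2*z - z^3 + x*y + 3*z
trace(a b a b a b a b) = trace(b a b a) * trace(b a b a) - trace(1)   [split at a repeated b] = z^4 - 4*z^2 + 2
trace(a b a b a b a) = trace(a) * trace(b a b a b a) - trace(b a b a b)   [square of a] = x*z^3 - y*z^2 - 2*x*z + y
trace(b a b a b a b^2 a) = trace(b) * trace(a b a b a b a b) - trace(a b a b a b a)   [square of b] = y*z^4 - x*z^3 - 3*y*z^2 + 2*x*z + y
trace(b a b^2 a^-1 b a b a) = trace(b a b a b a b^2) * trace(a) - trace(b a b a b a b^2 a)   [inverse elimination on a] = x*y^2*z^3 - x^2*y*z^2 - y*z^4 - 2*x*y^2*z + x^2*y + 3*y*z^2 + x*z - y
trace(a b^2 a^-1 b a b a^-1 b) = trace(b a b^2 a^-1 b a b) * trace(a) - trace(b a b^2 a^-1 b a b a)   [inverse elimination on a] = x^2*y^3*z^2 - 2*x^3*y^2*z - 2*x*y^2*z^3 + x^4*y + 2*x^2*y*z^2 + y*z^4 + 3*x*y^2*z - 3*x^2*y - 3*y*z^2 + y
trace(b a^-1 b^-1 a b^2 a^-1 b a) = trace(a b^2 a^-1 b a b a^-1) * trace(b) - trace(a b^2 a^-1 b a b a^-1 b)   [inverse elimination on b] = -x^2*y^3*z^2 + 2*x^3*y^2*z + x*y^4*z + 2*x*y^2*z^3 - x^4*y - x^2*y^3 - 2*x^2*y*z^2 - y^3*z^2 - y*z^4 - 4*x*y^2*z + 4*x^2*y + y^3 + 4*y*z^2 - 3*y
trace(b^-1 a b^2 a^-1 b a^-1 b a^-1) = trace(b a^-1 b^-1 a b^2 a^-1 b) * trace(a) - trace(b a^-1 b^-1 a b^2 a^-1 b a)   [inverse elimination on a] = -x^3*y^4*z + x^4*y^3 + x^2*y^5 + 3*x^2*y^3*z^2 - 2*x^3*y^2*z - 2*x*y^4*z - 3*x*y^2*z^3 - 3*x^2*y^3 + x^2*y*z^2 + y^3*z^2 + y*z^4 + 7*x*y^2*z - 2*x^2*y - y^3 - 4*y*z^2 + x*z + 3*y

-x^3*y^4*z + x^4*y^3 + x^2*y^5 + 3*x^2*y^3*z^2 - 2*x^3*y^2*z - 2*x*y^4*z - 3*x*y^2*z^3 - 3*x^2*y^3 + x^2*y*z^2 + y^3*z^2 + y*z^4 + 7*x*y^2*z - 2*x^2*y - y^3 - 4*y*z^2 + x*z + 3*y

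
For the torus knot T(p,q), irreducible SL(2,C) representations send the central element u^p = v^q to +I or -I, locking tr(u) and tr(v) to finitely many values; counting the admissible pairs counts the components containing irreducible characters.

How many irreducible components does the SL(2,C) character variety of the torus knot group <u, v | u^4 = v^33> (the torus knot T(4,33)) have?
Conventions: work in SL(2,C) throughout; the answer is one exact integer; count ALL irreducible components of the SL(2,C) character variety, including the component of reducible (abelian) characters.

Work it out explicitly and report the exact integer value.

Gamma = < u, v | u^4 = v^33 > (torus knot T(4,33)); the central element u^4 = v^33 acts as +I or -I in any irreducible SL(2,C) representation.
So on each irreducible component the traces are pinned: tr(u) = 2*cos(pi*alpha/4) with 1 <= alpha <= 3, tr(v) = 2*cos(pi*beta/33) with 1 <= beta <= 32.
The two central values (-1)^alpha I and (-1)^beta I must be the same matrix, so alpha and beta share a parity.
Counting: 2 odd alphas x 16 odd betas + 1 even alphas x 16 even betas = 32 + 16 = 48.
components with irreducible characters: 48; plus the single component of reducible (abelian) characters: total 49.

49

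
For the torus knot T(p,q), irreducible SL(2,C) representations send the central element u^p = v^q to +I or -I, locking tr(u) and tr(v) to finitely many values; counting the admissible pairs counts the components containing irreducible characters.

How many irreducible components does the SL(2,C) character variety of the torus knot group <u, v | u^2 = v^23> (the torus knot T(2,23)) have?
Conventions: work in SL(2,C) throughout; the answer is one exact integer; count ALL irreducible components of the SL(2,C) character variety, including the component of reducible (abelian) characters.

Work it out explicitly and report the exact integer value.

12

In the torus knot group T(2,23), u^2 = v^23 is central, so an irreducible representation sends it to +I or -I (Schur).
So on each irreducible component the traces are pinned: tr(u) = 2*cos(pi*alpha/2) with 1 <= alpha <= 1, tr(v) = 2*cos(pi*beta/23) with 1 <= beta <= 22.
The two central values (-1)^alpha I and (-1)^beta I must be the same matrix, so alpha and beta share a parity.
Enumerate parity-matched pairs: 1*11 odd-odd plus 0*11 even-even gives 11.
components with irreducible characters: 11; plus the single component of reducible (abelian) characters: total 12.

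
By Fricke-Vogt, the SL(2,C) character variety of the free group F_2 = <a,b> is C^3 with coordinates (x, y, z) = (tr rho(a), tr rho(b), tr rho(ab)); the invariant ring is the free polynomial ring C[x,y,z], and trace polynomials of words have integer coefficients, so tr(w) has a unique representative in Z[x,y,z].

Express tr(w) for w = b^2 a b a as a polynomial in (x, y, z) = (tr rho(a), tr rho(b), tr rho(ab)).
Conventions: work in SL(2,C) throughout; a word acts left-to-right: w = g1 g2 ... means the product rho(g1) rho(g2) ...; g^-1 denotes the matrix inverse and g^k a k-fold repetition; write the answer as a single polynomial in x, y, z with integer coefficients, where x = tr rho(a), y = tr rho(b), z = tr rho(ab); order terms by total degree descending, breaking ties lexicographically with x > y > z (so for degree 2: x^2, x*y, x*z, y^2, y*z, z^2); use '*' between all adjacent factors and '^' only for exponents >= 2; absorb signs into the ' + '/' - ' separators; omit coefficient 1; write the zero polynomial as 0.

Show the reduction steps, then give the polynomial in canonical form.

y*z^2 - x*z - y

tr(a b a b) = tr(b a) * tr(b a) - tr(1) = z^2 - 2
reduce: tr(a b a) = tr(a) * tr(b a) - tr(b) = x*z - y
reduce: tr(b^2 a b a) = tr(b) * tr(a b a b) - tr(a b a) = y*z^2 - x*z - y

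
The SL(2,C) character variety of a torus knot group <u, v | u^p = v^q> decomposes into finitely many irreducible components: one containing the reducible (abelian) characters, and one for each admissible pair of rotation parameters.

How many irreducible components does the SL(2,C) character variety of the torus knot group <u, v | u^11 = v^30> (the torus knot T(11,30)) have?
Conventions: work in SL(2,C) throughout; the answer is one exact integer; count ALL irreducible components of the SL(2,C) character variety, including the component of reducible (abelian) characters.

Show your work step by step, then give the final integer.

For T(11,30): irreducibility forces the central element u^11 = v^30 to one of +I, -I.
So on each irreducible component the traces are pinned: tr(u) = 2*cos(pi*alpha/11) with 1 <= alpha <= 10, tr(v) = 2*cos(pi*beta/30) with 1 <= beta <= 29.
The two central values (-1)^alpha I and (-1)^beta I must be the same matrix, so alpha and beta share a parity.
Counting: 5 odd alphas x 15 odd betas + 5 even alphas x 14 even betas = 75 + 70 = 145.
Total: 145 irreducible-character components + 1 reducible (abelian) component = 146.

146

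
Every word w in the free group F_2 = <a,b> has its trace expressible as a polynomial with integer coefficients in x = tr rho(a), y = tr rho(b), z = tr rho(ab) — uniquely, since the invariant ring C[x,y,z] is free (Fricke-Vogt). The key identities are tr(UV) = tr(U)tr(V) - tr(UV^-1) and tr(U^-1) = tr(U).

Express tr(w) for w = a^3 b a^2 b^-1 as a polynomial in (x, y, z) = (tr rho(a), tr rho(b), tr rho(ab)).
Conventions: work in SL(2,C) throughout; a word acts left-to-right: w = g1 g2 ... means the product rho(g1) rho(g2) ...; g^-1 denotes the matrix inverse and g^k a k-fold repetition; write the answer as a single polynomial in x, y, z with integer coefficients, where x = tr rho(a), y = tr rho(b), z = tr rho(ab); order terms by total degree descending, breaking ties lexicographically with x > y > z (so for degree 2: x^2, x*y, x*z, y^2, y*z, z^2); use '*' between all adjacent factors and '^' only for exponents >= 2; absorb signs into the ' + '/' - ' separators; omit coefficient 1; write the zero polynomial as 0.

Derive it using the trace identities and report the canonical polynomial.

x^4*y*z - x^3*y^2 - x^3*z^2 - x^2*y*z + x*y^2 + x*z^2 + x

tr(a b a) = tr(a)*tr(b a) - tr(b) = x*z - y
reduce: tr(a^2 b a) = tr(a)*tr(a b a) - tr(a b) = x^2*z - x*y - z
reduce: tr(b a^4) = tr(a)*tr(a^2 b a) - tr(a^2 b) = x^3*z - x^2*y - 2*x*z + y
reduce: tr(a^3 b a^2) = tr(a)*tr(b a^4) - tr(b a^3) = x^4*z - x^3*y - 3*x^2*z + 2*x*y + z
reduce: tr(b a b a) = tr(a b)*tr(a b) - tr(1)   [split at repeated a] = z^2 - 2
so tr(b a b) = tr(b)*tr(a b) - tr(a) = y*z - x
tr(b a^2 b a) = tr(a)*tr(b a b a) - tr(b a b) = x*z^2 - y*z - x
so tr(b^2) = tr(b)*tr(b) - tr(1) = y^2 - 2
reduce: tr(b a^2 b) = tr(a)*tr(b^2 a) - tr(b^2) = x*y*z - x^2 - y^2 + 2
tr(a b a^2 b a) = tr(a)*tr(b a^2 b a) - tr(b a^2 b) = x^2*z^2 - 2*x*y*z + y^2 - 2
tr(a^3 b a^2 b) = tr(a)*tr(a b a^2 b a) - tr(a b a^2 b) = x^3*z^2 - 2*x^2*y*z + x*y^2 - x*z^2 + y*z - x
so tr(a^3 b a^2 b^-1) = tr(a^3 b a^2)*tr(b) - tr(a^3 b a^2 b) = x^4*y*z - x^3*y^2 - x^3*z^2 - x^2*y*z + x*y^2 + x*z^2 + x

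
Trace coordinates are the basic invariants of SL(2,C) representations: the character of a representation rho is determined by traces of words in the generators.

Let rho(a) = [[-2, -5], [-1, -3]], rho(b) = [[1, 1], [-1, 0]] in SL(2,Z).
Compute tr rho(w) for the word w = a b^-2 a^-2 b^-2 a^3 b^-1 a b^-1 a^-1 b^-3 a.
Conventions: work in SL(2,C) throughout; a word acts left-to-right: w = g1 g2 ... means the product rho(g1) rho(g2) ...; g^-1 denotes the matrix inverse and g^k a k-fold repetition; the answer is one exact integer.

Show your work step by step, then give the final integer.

rho(a) = [[-2, -5], [-1, -3]]
... * rho(b^-1) = [[0, -1], [1, 1]]  ->  [[-5, -3], [-3, -2]]
... * rho(b^-1) = [[0, -1], [1, 1]]  ->  [[-3, 2], [-2, 1]]
... * rho(a^-1) = [[-3, 5], [1, -2]]  ->  [[11, -19], [7, -12]]
... * rho(a^-1) = [[-3, 5], [1, -2]]  ->  [[-52, 93], [-33, 59]]
... * rho(b^-1) = [[0, -1], [1, 1]]  ->  [[93, 145], [59, 92]]
... * rho(b^-1) = [[0, -1], [1, 1]]  ->  [[145, 52], [92, 33]]
... * rho(a) = [[-2, -5], [-1, -3]]  ->  [[-342, -881], [-217, -559]]
... * rho(a) = [[-2, -5], [-1, -3]]  ->  [[1565, 4353], [993, 2762]]
... * rho(a) = [[-2, -5], [-1, -3]]  ->  [[-7483, -20884], [-4748, -13251]]
... * rho(b^-1) = [[0, -1], [1, 1]]  ->  [[-20884, -13401], [-13251, -8503]]
... * rho(a) = [[-2, -5], [-1, -3]]  ->  [[55169, 144623], [35005, 91764]]
... * rho(b^-1) = [[0, -1], [1, 1]]  ->  [[144623, 89454], [91764, 56759]]
... * rho(a^-1) = [[-3, 5], [1, -2]]  ->  [[-344415, 544207], [-218533, 345302]]
... * rho(b^-1) = [[0, -1], [1, 1]]  ->  [[544207, 888622], [345302, 563835]]
... * rho(b^-1) = [[0, -1], [1, 1]]  ->  [[888622, 344415], [563835, 218533]]
... * rho(b^-1) = [[0, -1], [1, 1]]  ->  [[344415, -544207], [218533, -345302]]
... * rho(a) = [[-2, -5], [-1, -3]]  ->  [[-144623, -89454], [-91764, -56759]]
tr = -144623 + -56759 = -201382

-201382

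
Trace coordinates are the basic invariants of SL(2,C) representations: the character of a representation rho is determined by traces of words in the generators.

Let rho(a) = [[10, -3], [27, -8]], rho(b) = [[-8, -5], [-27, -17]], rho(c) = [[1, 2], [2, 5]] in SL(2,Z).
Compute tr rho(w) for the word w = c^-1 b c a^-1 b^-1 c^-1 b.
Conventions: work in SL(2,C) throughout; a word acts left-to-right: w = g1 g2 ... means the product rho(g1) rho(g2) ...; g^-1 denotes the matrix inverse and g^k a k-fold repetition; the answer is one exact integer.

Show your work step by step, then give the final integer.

rho(c^-1) = [[5, -2], [-2, 1]]
... * rho(b) = [[-8, -5], [-27, -17]]  ->  [[14, 9], [-11, -7]]
... * rho(c) = [[1, 2], [2, 5]]  ->  [[32, 73], [-25, -57]]
... * rho(a^-1) = [[-8, 3], [-27, 10]]  ->  [[-2227, 826], [1739, -645]]
... * rho(b^-1) = [[-17, 5], [27, -8]]  ->  [[60161, -17743], [-46978, 13855]]
... * rho(c^-1) = [[5, -2], [-2, 1]]  ->  [[336291, -138065], [-262600, 107811]]
... * rho(b) = [[-8, -5], [-27, -17]]  ->  [[1037427, 665650], [-810097, -519787]]
tr = 1037427 + -519787 = 517640

517640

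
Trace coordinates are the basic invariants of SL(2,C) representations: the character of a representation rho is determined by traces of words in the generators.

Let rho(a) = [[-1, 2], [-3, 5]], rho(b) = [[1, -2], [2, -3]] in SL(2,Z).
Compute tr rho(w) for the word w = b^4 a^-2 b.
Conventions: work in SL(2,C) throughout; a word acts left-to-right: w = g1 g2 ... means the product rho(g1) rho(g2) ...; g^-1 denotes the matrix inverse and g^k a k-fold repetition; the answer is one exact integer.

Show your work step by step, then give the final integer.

rho(b) = [[1, -2], [2, -3]]
... * rho(b) = [[1, -2], [2, -3]]  ->  [[-3, 4], [-4, 5]]
... * rho(b) = [[1, -2], [2, -3]]  ->  [[5, -6], [6, -7]]
... * rho(b) = [[1, -2], [2, -3]]  ->  [[-7, 8], [-8, 9]]
... * rho(a^-1) = [[5, -2], [3, -1]]  ->  [[-11, 6], [-13, 7]]
... * rho(a^-1) = [[5, -2], [3, -1]]  ->  [[-37, 16], [-44, 19]]
... * rho(b) = [[1, -2], [2, -3]]  ->  [[-5, 26], [-6, 31]]
tr = -5 + 31 = 26

26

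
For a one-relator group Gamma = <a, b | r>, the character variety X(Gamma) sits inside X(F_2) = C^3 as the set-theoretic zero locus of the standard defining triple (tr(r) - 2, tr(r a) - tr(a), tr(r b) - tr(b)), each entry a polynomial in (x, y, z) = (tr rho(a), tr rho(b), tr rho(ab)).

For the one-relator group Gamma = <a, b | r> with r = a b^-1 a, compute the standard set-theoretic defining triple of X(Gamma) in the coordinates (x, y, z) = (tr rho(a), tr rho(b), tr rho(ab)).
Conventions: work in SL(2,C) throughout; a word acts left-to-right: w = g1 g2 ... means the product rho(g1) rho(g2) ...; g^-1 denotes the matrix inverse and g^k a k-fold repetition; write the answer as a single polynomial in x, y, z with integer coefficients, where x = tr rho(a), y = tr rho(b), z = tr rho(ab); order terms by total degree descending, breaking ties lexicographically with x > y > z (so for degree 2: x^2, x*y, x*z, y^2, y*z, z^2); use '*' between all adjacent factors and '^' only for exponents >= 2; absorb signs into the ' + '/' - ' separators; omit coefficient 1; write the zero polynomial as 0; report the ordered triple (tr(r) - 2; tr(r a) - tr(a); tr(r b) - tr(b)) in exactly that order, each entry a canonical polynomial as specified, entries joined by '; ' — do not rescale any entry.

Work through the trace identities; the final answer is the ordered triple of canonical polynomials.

tr(a^2) = tr(a) tr(a) - tr(1) = x^2 - 2
tr(a^2 b) = tr(a) tr(b a) - tr(b) = x*z - y
apply: tr(a b^-1 a) = tr(a^2) tr(b) - tr(a^2 b) = x^2*y - x*z - y
tr(a^3) = tr(a) tr(a^2) - tr(a)   [square of a] = x^3 - 3*x
apply: tr(a^3 b) = tr(a) tr(b a^2) - tr(b a)   [square of a] = x^2*z - x*y - z
tr(a b^-1 a^2) = tr(a^3) tr(b) - tr(a^3 b)   [inverse elimination on b] = x^3*y - x^2*z - 2*x*y + z
tr(a b a b) = tr(a b) tr(a b) - tr(1)  (split on a) = z^2 - 2
use: tr(a b^-1 a b) = tr(a b a) tr(b) - tr(a b a b)  (eliminate b^-1) = x*y*z - y^2 - z^2 + 2
assemble the triple (tr(r) - 2; tr(r a) - x; tr(r b) - y)

x^2*y - x*z - y - 2; x^3*y - x^2*z - 2*x*y - x + z; x*y*z - y^2 - z^2 - y + 2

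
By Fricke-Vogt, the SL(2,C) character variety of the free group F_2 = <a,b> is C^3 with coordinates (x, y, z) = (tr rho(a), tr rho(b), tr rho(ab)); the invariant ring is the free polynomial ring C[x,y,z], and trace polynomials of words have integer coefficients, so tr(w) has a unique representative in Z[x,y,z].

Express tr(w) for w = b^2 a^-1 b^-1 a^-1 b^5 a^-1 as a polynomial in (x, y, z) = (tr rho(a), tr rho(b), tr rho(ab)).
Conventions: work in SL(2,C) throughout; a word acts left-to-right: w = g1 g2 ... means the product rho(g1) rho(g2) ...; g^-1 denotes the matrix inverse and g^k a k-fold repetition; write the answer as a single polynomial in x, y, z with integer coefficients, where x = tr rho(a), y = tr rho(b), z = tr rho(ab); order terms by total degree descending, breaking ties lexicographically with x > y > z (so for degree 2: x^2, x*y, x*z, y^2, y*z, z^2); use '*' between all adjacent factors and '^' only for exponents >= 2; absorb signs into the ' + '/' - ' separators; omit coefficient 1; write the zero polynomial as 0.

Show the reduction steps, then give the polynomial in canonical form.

tr(b^2) = tr(b) tr(b) - tr(1) = y^2 - 2
tr(b^3) = tr(b) tr(b^2) - tr(b) = y^3 - 3*y
tr(b^4) = tr(b) tr(b^3) - tr(b^2) = y^4 - 4*y^2 + 2
tr(b^5) = tr(b) tr(b^4) - tr(b^3) = y^5 - 5*y^3 + 5*y
tr(b^6) = tr(b) tr(b^5) - tr(b^4) = y^6 - 6*y^4 + 9*y^2 - 2
tr(a b^2) = tr(b) tr(a b) - tr(a) = y*z - x
tr(a b^3) = tr(b) tr(a b^2) - tr(a b) = y^2*z - x*y - z
next, tr(b a b^3) = tr(b) tr(a b^3) - tr(a b^2) = y^3*z - x*y^2 - 2*y*z + x
next, tr(b^3 a b^2) = tr(b) tr(b a b^3) - tr(b a b^2) = y^4*z - x*y^3 - 3*y^2*z + 2*x*y + z
next, tr(b^6 a) = tr(b) tr(b^3 a b^2) - tr(b^3 a b) = y^5*z - x*y^4 - 4*y^3*z + 3*x*y^2 + 3*y*z - x
tr(b^5 a^-1 b) = tr(b^6) tr(a) - tr(b^6 a) = x*y^6 - y^5*z - 5*x*y^4 + 4*y^3*z + 6*x*y^2 - 3*y*z - x
tr(a b a b) = tr(a b) tr(a b) - tr(1) = z^2 - 2
and tr(a b a) = tr(a) tr(b a) - tr(b) = x*z - y
next, tr(b a b a b) = tr(b) tr(a b a b) - tr(a b a) = y*z^2 - x*z - y
tr(b^2 a b a b) = tr(b) tr(b a b a b) - tr(b a b a) = y^2*z^2 - x*y*z - y^2 - z^2 + 2
tr(a b a b^4) = tr(b) tr(b^2 a b a b) - tr(b^2 a b a) = y^3*z^2 - x*y^2*z - y^3 - 2*y*z^2 + x*z + 3*y
tr(b a b^5 a) = tr(b) tr(a b a b^4) - tr(a b a b^3) = y^4*z^2 - x*y^3*z - y^4 - 3*y^2*z^2 + 2*x*y*z + 4*y^2 + z^2 - 2
and tr(b^5 a^-1 b a) = tr(b a b^5) tr(a) - tr(b a b^5 a) = x*y^5*z - x^2*y^4 - y^4*z^2 - 3*x*y^3*z + 3*x^2*y^2 + y^4 + 3*y^2*z^2 + x*y*z - x^2 - 4*y^2 - z^2 + 2
tr(a^-1 b^5 a^-1 b) = tr(b^5 a^-1 b) tr(a) - tr(b^5 a^-1 b a) = x^2*y^6 - 2*x*y^5*z - 4*x^2*y^4 + y^4*z^2 + 7*x*y^3*z + 3*x^2*y^2 - y^4 - 3*y^2*z^2 - 4*x*y*z + 4*y^2 + z^2 - 2
tr(a^2) = tr(a) tr(a) - tr(1) = x^2 - 2
tr(a b^2 a) = tr(b) tr(a^2 b) - tr(a^2) = x*y*z - x^2 - y^2 + 2
next, tr(b a b^2 a b) = tr(b) tr(a b^2 a b) - tr(a b^2 a) = y^2*z^2 - 2*x*y*z + x^2 - 2
tr(b a b^2 a b^2) = tr(b) tr(b a b^2 a b) - tr(b a b^2 a) = y^3*z^2 - 2*x*y^2*z + x^2*y - y*z^2 + x*z - y
next, tr(b^2 a b^4 a) = tr(b) tr(b a b^2 a b^2) - tr(b a b^2 a b) = y^4*z^2 - 2*x*y^3*z + x^2*y^2 - 2*y^2*z^2 + 3*x*y*z - x^2 - y^2 + 2
tr(b^4 a^-1 b^2 a) = tr(b^2 a b^4) tr(a) - tr(b^2 a b^4 a) = x*y^5*z - x^2*y^4 - y^4*z^2 - 2*x*y^3*z + 2*x^2*y^2 + 2*y^2*z^2 + y^2 - 2
next, tr(b a^2 b^2) = tr(a) tr(b^3 a) - tr(b^3) = x*y^2*z - x^2*y - y^3 - x*z + 3*y
next, tr(b a^2 b^3) = tr(b) tr(b a^2 b^2) - tr(b a^2 b) = x*y^3*z - x^2*y^2 - y^4 - 2*x*y*z + x^2 + 4*y^2 - 2
next, tr(a^2 b^5) = tr(b) tr(b a^2 b^3) - tr(b a^2 b^2) = x*y^4*z - x^2*y^3 - y^5 - 3*x*y^2*z + 2*x^2*y + 5*y^3 + x*z - 5*y
and tr(b^4 a^2 b^2) = tr(b) tr(a^2 b^5) - tr(a^2 b^4) = x*y^5*z - x^2*y^4 - y^6 - 4*x*y^3*z + 3*x^2*y^2 + 6*y^4 + 3*x*y*z - x^2 - 9*y^2 + 2
tr(b^2 a^2 b^5) = tr(b) tr(b^4 a^2 b^2) - tr(b^4 a^2 b) = x*y^6*z - x^2*y^5 - y^7 - 5*x*y^4*z + 4*x^2*y^3 + 7*y^5 + 6*x*y^2*z - 3*x^2*y - 14*y^3 - x*z + 7*y
next, tr(a^2 b a b) = tr(a) tr(b a b a) - tr(b a b) = x*z^2 - y*z - x
tr(a^2 b a) = tr(a) tr(a b a) - tr(a b) = x^2*z - x*y - z
tr(a b^2 a^2 b) = tr(b) tr(a^2 b a b) - tr(a^2 b a) = x*y*z^2 - x^2*z - y^2*z + z
tr(a b^2 a^2) = tr(a) tr(b^2 a^2) - tr(b^2 a) = x^2*y*z - x^3 - x*y^2 - y*z + 3*x
next, tr(a b^2 a^2 b^2) = tr(b) tr(a b^2 a^2 b) - tr(a b^2 a^2) = x*y^2*z^2 - 2*x^2*y*z - y^3*z + x^3 + x*y^2 + 2*y*z - 3*x
tr(a b^2 a^2 b^3) = tr(b) tr(a b^2 a^2 b^2) - tr(a b^2 a^2 b) = x*y^3*z^2 - 2*x^2*y^2*z - y^4*z + x^3*y + x*y^3 - x*y*z^2 + x^2*z + 3*y^2*z - 3*x*y - z
and tr(b a b^2 a^2 b^3) = tr(b) tr(a b^2 a^2 b^3) - tr(a b^2 a^2 b^2) = x*y^4*z^2 - 2*x^2*y^3*z - y^5*z + x^3*y^2 + x*y^4 - 2*x*y^2*z^2 + 3*x^2*y*z + 4*y^3*z - x^3 - 4*x*y^2 - 3*y*z + 3*x
tr(b^2 a^2 b^5 a) = tr(b) tr(b a b^2 a^2 b^3) - tr(b a b^2 a^2 b^2) = x*y^5*z^2 - 2*x^2*y^4*z - y^6*z + x^3*y^3 + x*y^5 - 3*x*y^3*z^2 + 5*x^2*y^2*z + 5*y^4*z - 2*x^3*y - 5*x*y^3 + x*y*z^2 - x^2*z - 6*y^2*z + 6*x*y + z
and tr(a b^5 a^-1 b^2 a) = tr(b^2 a^2 b^5) tr(a) - tr(b^2 a^2 b^5 a) = x^2*y^6*z - x^3*y^5 - x*y^7 - x*y^5*z^2 - 3*x^2*y^4*z + y^6*z + 3*x^3*y^3 + 6*x*y^5 + 3*x*y^3*z^2 + x^2*y^2*z - 5*y^4*z - x^3*y - 9*x*y^3 - x*y*z^2 + 6*y^2*z + x*y - z
tr(b^2 a b a b^4) = tr(b) tr(a b a b^5) - tr(a b a b^4) = y^5*z^2 - x*y^4*z - y^5 - 4*y^3*z^2 + 3*x*y^2*z + 5*y^3 + 3*y*z^2 - x*z - 5*y
and tr(b^2 a b a b^5) = tr(b) tr(b^2 a b a b^4) - tr(b^2 a b a b^3) = y^6*z^2 - x*y^5*z - y^6 - 5*y^4*z^2 + 4*x*y^3*z + 6*y^4 + 6*y^2*z^2 - 3*x*y*z - 9*y^2 - z^2 + 2
tr(a b a b a b) = tr(a b a b) tr(a b) - tr(b a) = z^3 - 3*z
next, tr(a b^2 a b a b) = tr(b) tr(a b a b a b) - tr(a b a b a) = y*z^3 - x*z^2 - 2*y*z + x
tr(a b^2 a b a) = tr(b) tr(a b a^2 b) - tr(a b a^2) = x*y*z^2 - x^2*z - y^2*z + z
next, tr(a b^2 a b a b^2) = tr(b) tr(a b^2 a b a b) - tr(a b^2 a b a) = y^2*z^3 - 2*x*y*z^2 + x^2*z - y^2*z + x*y - z
tr(b^2 a b^2 a b a b) = tr(b) tr(a b^2 a b a b^2) - tr(a b^2 a b a b) = y^3*z^3 - 2*x*y^2*z^2 + x^2*y*z - y^3*z - y*z^3 + x*y^2 + x*z^2 + y*z - x
next, tr(a b^2 a b a b^4) = tr(b) tr(b^2 a b^2 a b a b) - tr(b^2 a b^2 a b a) = y^4*z^3 - 2*x*y^3*z^2 + x^2*y^2*z - y^4*z - 2*y^2*z^3 + x*y^3 + 3*x*y*z^2 - x^2*z + 2*y^2*z - 2*x*y + z
tr(b^2 a b a b^5 a) = tr(b) tr(a b^2 a b a b^4) - tr(a b^2 a b a b^3) = y^5*z^3 - 2*x*y^4*z^2 + x^2*y^3*z - y^5*z - 3*y^3*z^3 + x*y^4 + 5*x*y^2*z^2 - 2*x^2*y*z + 3*y^3*z + y*z^3 - 3*x*y^2 - x*z^2 + x
tr(a b^5 a^-1 b^2 a b) = tr(b^2 a b a b^5) tr(a) - tr(b^2 a b a b^5 a) = x*y^6*z^2 - x^2*y^5*z - y^5*z^3 - x*y^6 - 3*x*y^4*z^2 + 3*x^2*y^3*z + y^5*z + 3*y^3*z^3 + 5*x*y^4 + x*y^2*z^2 - x^2*y*z - 3*y^3*z - y*z^3 - 6*x*y^2 + x
tr(b^5 a^-1 b^2 a b^-1 a) = tr(a b^5 a^-1 b^2 a) tr(b) - tr(a b^5 a^-1 b^2 a b) = x^2*y^7*z - x^3*y^6 - x*y^8 - 2*x*y^6*z^2 - 2*x^2*y^5*z + y^7*z + y^5*z^3 + 3*x^3*y^4 + 7*x*y^6 + 6*x*y^4*z^2 - 2*x^2*y^3*z - 6*y^5*z - 3*y^3*z^3 - x^3*y^2 - 14*x*y^4 - 2*x*y^2*z^2 + x^2*y*z + 9*y^3*z + y*z^3 + 7*x*y^2 - y*z - x
and tr(b^-1 a^-1 b^5 a^-1 b^2 a) = tr(b^5 a^-1 b^2 a b^-1) tr(a) - tr(b^5 a^-1 b^2 a b^-1 a) = -x^2*y^7*z + x^3*y^6 + x*y^8 + 2*x*y^6*z^2 + 3*x^2*y^5*z - y^7*z - y^5*z^3 - 4*x^3*y^4 - 7*x*y^6 - 7*x*y^4*z^2 + 6*y^5*z + 3*y^3*z^3 + 3*x^3*y^2 + 14*x*y^4 + 4*x*y^2*z^2 - x^2*y*z - 9*y^3*z - y*z^3 - 6*x*y^2 + y*z - x
tr(b^2 a^-1 b^-1 a^-1 b^5 a^-1) = tr(b^-1 a^-1 b^5 a^-1 b^2) tr(a) - tr(b^-1 a^-1 b^5 a^-1 b^2 a) = x^2*y^7*z - x*y^8 - 2*x*y^6*z^2 - 5*x^2*y^5*z + y^7*z + y^5*z^3 + 7*x*y^6 + 8*x*y^4*z^2 + 7*x^2*y^3*z - 6*y^5*z - 3*y^3*z^3 - 15*x*y^4 - 7*x*y^2*z^2 - 3*x^2*y*z + 9*y^3*z + y*z^3 + 10*x*y^2 + x*z^2 - y*z - x

x^2*y^7*z - x*y^8 - 2*x*y^6*z^2 - 5*x^2*y^5*z + y^7*z + y^5*z^3 + 7*x*y^6 + 8*x*y^4*z^2 + 7*x^2*y^3*z - 6*y^5*z - 3*y^3*z^3 - 15*x*y^4 - 7*x*y^2*z^2 - 3*x^2*y*z + 9*y^3*z + y*z^3 + 10*x*y^2 + x*z^2 - y*z - x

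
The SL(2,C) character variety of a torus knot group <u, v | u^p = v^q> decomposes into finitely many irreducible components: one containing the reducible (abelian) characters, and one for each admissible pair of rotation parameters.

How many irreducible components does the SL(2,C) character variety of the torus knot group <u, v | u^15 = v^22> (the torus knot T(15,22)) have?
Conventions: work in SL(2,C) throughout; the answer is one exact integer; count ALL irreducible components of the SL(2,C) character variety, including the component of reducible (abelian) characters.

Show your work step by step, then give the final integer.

Gamma = < u, v | u^15 = v^22 > (torus knot T(15,22)); the central element u^15 = v^22 acts as +I or -I in any irreducible SL(2,C) representation.
On an irreducible component, tr(u) is locked at 2*cos(pi*alpha/15) for some alpha in 1..14, and tr(v) at 2*cos(pi*beta/22) for some beta in 1..21.
Consistency of u^15 = (-1)^alpha I with v^22 = (-1)^beta I forces alpha = beta (mod 2).
Enumerate parity-matched pairs: 7*11 odd-odd plus 7*10 even-even gives 147.
Total: 147 irreducible-character components + 1 reducible (abelian) component = 148.

148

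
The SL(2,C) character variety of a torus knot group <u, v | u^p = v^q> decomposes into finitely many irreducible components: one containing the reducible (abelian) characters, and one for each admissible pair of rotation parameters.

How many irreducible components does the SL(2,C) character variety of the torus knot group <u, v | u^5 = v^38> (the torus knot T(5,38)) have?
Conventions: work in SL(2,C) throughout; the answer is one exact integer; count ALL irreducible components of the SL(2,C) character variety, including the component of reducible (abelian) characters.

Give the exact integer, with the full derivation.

75

For T(5,38): irreducibility forces the central element u^5 = v^38 to one of +I, -I.
So on each irreducible component the traces are pinned: tr(u) = 2*cos(pi*alpha/5) with 1 <= alpha <= 4, tr(v) = 2*cos(pi*beta/38) with 1 <= beta <= 37.
Consistency of u^5 = (-1)^alpha I with v^38 = (-1)^beta I forces alpha = beta (mod 2).
Enumerate parity-matched pairs: 2*19 odd-odd plus 2*18 even-even gives 74.
That is 74 components of irreducible characters, and with the reducible (abelian) component the total is 75.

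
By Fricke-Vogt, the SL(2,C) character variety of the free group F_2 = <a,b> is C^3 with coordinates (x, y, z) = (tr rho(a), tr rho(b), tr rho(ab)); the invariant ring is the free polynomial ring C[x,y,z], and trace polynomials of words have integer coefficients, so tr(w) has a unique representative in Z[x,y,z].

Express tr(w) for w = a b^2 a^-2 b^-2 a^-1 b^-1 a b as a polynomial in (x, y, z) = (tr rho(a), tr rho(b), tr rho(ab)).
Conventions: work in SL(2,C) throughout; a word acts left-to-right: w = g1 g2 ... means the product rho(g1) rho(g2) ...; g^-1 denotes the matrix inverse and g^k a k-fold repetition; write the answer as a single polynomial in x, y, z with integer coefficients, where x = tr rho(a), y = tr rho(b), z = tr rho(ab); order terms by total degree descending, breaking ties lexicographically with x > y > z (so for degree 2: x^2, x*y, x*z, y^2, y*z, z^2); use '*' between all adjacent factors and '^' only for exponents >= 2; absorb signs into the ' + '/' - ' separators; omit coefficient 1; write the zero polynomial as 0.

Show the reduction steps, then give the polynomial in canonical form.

trace(b a b) = trace(b) * trace(a b) - trace(a)  (reduce the b square) = y*z - x
trace(b a b^2) = trace(b) * trace(b a b) - trace(b a)  (reduce the b square) = y^2*z - x*y - z
trace(a b a b) = trace(b a) * trace(b a) - trace(1)  (split on b) = z^2 - 2
and trace(a b a) = trace(a) * trace(b a) - trace(b)  (reduce the a square) = x*z - y
and trace(a b a b^2) = trace(b) * trace(a b a b) - trace(a b a)  (reduce the b square) = y*z^2 - x*z - y
trace(b a b a b^2) = trace(b) * trace(a b a b^2) - trace(a b a b)  (reduce the b square) = y^2*z^2 - x*y*z - y^2 - z^2 + 2
trace(a b a b a b) = trace(a b) * trace(a b a b) - trace(a^-1 b^-1)  (split on a) = z^3 - 3*z
trace(a b a b a) = trace(a) * trace(b a b a) - trace(b a b)  (reduce the a square) = x*z^2 - y*z - x
trace(b a b a b^2 a) = trace(b) * trace(a b a b a b) - trace(a b a b a)  (reduce the b square) = y*z^3 - x*z^2 - 2*y*z + x
trace(a b a b^2 a^-1 b) = trace(b a b a b^2) * trace(a) - trace(b a b a b^2 a)  (eliminate a^-1) = x*y^2*z^2 - x^2*y*z - y*z^3 - x*y^2 + 2*y*z + x
trace(b^-1 a b a b^2 a^-1) = trace(a b a b^2 a^-1) * trace(b) - trace(a b a b^2 a^-1 b)  (eliminate b^-1) = -x*y^2*z^2 + x^2*y*z + y^3*z + y*z^3 - 3*y*z - x
trace(b^-1 a b a b^2 a^-2) = trace(b^-1 a b a b^2 a^-1) * trace(a) - trace(b^-1 a b a b^2)  (eliminate a^-1) = -x^2*y^2*z^2 + x^3*y*z + x*y^3*z + x*y*z^3 - 3*x*y*z - x^2 - z^2 + 2
trace(a^-1 b^-1 a b a b^2 a^-2) = trace(b^-1 a b a b^2 a^-2) * trace(a) - trace(b^-1 a b a b^2 a^-1)  (eliminate a^-1) = -x^3*y^2*z^2 + x^4*y*z + x^2*y^3*z + x^2*y*z^3 + x*y^2*z^2 - 4*x^2*y*z - y^3*z - y*z^3 - x^3 - x*z^2 + 3*y*z + 3*x
trace(b^2 a b^2) = trace(b) * trace(b^2 a b) - trace(b^2 a)  (reduce the b square) = y^3*z - x*y^2 - 2*y*z + x
and trace(a^2) = trace(a) * trace(a) - trace(1)  (reduce the a square) = x^2 - 2
next, trace(a b^2 a) = trace(b) * trace(a^2 b) - trace(a^2)  (reduce the b square) = x*y*z - x^2 - y^2 + 2
trace(b^2 a b^2 a) = trace(b) * trace(a b^2 a b) - trace(a b^2 a)  (reduce the b square) = y^2*z^2 - 2*x*y*z + x^2 - 2
and trace(a^-1 b^2 a b^2) = trace(b^2 a b^2) * trace(a) - trace(b^2 a b^2 a)  (eliminate a^-1) = x*y^3*z - x^2*y^2 - y^2*z^2 + 2
trace(b a b^2 a^-2 b) = trace(a^-1 b^2 a b^2) * trace(a) - trace(a^-1 b^2 a b^2 a)  (eliminate a^-1) = x^2*y^3*z - x^3*y^2 - x*y^2*z^2 - y^3*z + x*y^2 + 2*y*z + x
trace(b^2 a b a b^2) = trace(b) * trace(a b a b^3) - trace(a b a b^2)  (reduce the b square) = y^3*z^2 - x*y^2*z - y^3 - 2*y*z^2 + x*z + 3*y
trace(a^2 b a) = trace(a) * trace(b a^2) - trace(b a)  (reduce the a square) = x^2*z - x*y - z
trace(a b a b^2 a) = trace(b) * trace(a^2 b a b) - trace(a^2 b a)  (reduce the b square) = x*y*z^2 - x^2*z - y^2*z + z
next, trace(b^2 a b a b^2 a) = trace(b) * trace(a b a b^2 a b) - trace(a b a b^2 a)  (reduce the b square) = y^2*z^3 - 2*x*y*z^2 + x^2*z - y^2*z + x*y - z
trace(b a b a b^2 a^-1 b) = trace(b^2 a b a b^2) * trace(a) - trace(b^2 a b a b^2 a)  (eliminate a^-1) = x*y^3*z^2 - x^2*y^2*z - y^2*z^3 - x*y^3 + y^2*z + 2*x*y + z
trace(b a b a b a b^2) = trace(b) * trace(b a b a b a b) - trace(b a b a b a)  (reduce the b square) = y^2*z^3 - x*y*z^2 - 2*y^2*z - z^3 + x*y + 3*z
trace(a b a b a b a b) = trace(a b a b) * trace(a b a b) - trace(1)  (split on a) = z^4 - 4*z^2 + 2
trace(a b a b a b a) = trace(a) * trace(b a b a b a) - trace(b a b a b)  (reduce the a square) = x*z^3 - y*z^2 - 2*x*z + y
and trace(b a b a b a b^2 a) = trace(b) * trace(a b a b a b a b) - trace(a b a b a b a)  (reduce the b square) = y*z^4 - x*z^3 - 3*y*z^2 + 2*x*z + y
trace(b a b a b^2 a^-1 b a) = trace(b a b a b a b^2) * trace(a) - trace(b a b a b a b^2 a)  (eliminate a^-1) = x*y^2*z^3 - x^2*y*z^2 - y*z^4 - 2*x*y^2*z + x^2*y + 3*y*z^2 + x*z - y
trace(b a^-1 b a b a b^2 a^-1) = trace(b a b a b^2 a^-1 b) * trace(a) - trace(b a b a b^2 a^-1 b a)  (eliminate a^-1) = x^2*y^3*z^2 - x^3*y^2*z - 2*x*y^2*z^3 - x^2*y^3 + x^2*y*z^2 + y*z^4 + 3*x*y^2*z + x^2*y - 3*y*z^2 + y
trace(b a^-1 b a b a b^2) = trace(b a b a b^3) * trace(a) - trace(b a b a b^3 a)  (eliminate a^-1) = x*y^3*z^2 - x^2*y^2*z - y^2*z^3 - x*y^3 - x*y*z^2 + x^2*z + 2*y^2*z + z^3 + 2*x*y - 3*z
trace(a b a b^2 a^-2 b a^-1 b) = trace(b a^-1 b a b a b^2 a^-1) * trace(a) - trace(b a^-1 b a b a b^2)  (eliminate a^-1) = x^3*y^3*z^2 - x^4*y^2*z - 2*x^2*y^2*z^3 - x^3*y^3 + x^3*y*z^2 - x*y^3*z^2 + x*y*z^4 + 4*x^2*y^2*z + y^2*z^3 + x^3*y + x*y^3 - 2*x*y*z^2 - x^2*z - 2*y^2*z - z^3 - x*y + 3*z
trace(a^-1 b^-1 a b a b^2 a^-2 b) = trace(a b a b^2 a^-2 b a^-1) * trace(b) - trace(a b a b^2 a^-2 b a^-1 b)  (eliminate b^-1) = -x^3*y^3*z^2 + x^4*y^2*z + x^2*y^4*z + 2*x^2*y^2*z^3 - x^3*y*z^2 - x*y*z^4 - 4*x^2*y^2*z - y^4*z - y^2*z^3 - x^3*y + 2*x*y*z^2 + x^2*z + 4*y^2*z + z^3 + 2*x*y - 3*z
trace(b^-1 a^-1 b^-1 a b a b^2 a^-2) = trace(a^-1 b^-1 a b a b^2 a^-2) * trace(b) - trace(a^-1 b^-1 a b a b^2 a^-2 b)  (eliminate b^-1) = -x^2*y^2*z^3 + x^3*y*z^2 + x*y^3*z^2 + x*y*z^4 - 3*x*y*z^2 - x^2*z - y^2*z - z^3 + x*y + 3*z
trace(a b^2 a^-2 b^-2 a^-1 b^-1 a b) = trace(b^-1 a^-1 b^-1 a b a b^2 a^-2) * trace(b) - trace(b^-1 a^-1 b^-1 a b a b^2 a^-2 b)  (eliminate b^-1) = -x^2*y^3*z^3 + 2*x^3*y^2*z^2 + x*y^4*z^2 + x*y^2*z^4 - x^4*y*z - x^2*y^3*z - x^2*y*z^3 - 4*x*y^2*z^2 + 3*x^2*y*z + x^3 + x*y^2 + x*z^2 - 3*x

-x^2*y^3*z^3 + 2*x^3*y^2*z^2 + x*y^4*z^2 + x*y^2*z^4 - x^4*y*z - x^2*y^3*z - x^2*y*z^3 - 4*x*y^2*z^2 + 3*x^2*y*z + x^3 + x*y^2 + x*z^2 - 3*x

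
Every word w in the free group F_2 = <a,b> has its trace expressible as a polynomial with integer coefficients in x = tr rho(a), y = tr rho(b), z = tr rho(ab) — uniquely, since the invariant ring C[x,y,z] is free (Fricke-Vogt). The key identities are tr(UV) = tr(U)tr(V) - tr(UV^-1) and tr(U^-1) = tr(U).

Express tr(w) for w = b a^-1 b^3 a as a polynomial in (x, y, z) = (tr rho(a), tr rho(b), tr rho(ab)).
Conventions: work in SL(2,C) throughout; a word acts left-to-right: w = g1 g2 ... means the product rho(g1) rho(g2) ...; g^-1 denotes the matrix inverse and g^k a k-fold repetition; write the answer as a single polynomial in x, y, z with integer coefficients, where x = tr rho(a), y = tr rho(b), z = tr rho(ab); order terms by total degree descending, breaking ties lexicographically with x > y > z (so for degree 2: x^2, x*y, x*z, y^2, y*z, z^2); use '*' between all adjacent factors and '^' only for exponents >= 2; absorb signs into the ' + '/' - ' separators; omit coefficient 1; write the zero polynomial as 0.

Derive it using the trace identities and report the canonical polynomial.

next, tr(b a b) = tr(b)*tr(a b) - tr(a) = y*z - x
tr(b a b^2) = tr(b)*tr(b a b) - tr(b a) = y^2*z - x*y - z
tr(b^3 a b) = tr(b)*tr(b a b^2) - tr(b a b) = y^3*z - x*y^2 - 2*y*z + x
tr(a b a b) = tr(b a)*tr(b a) - tr(1) = z^2 - 2
tr(a b a) = tr(a)*tr(b a) - tr(b) = x*z - y
tr(a b a b^2) = tr(b)*tr(a b a b) - tr(a b a) = y*z^2 - x*z - y
tr(b^3 a b a) = tr(b)*tr(a b a b^2) - tr(a b a b) = y^2*z^2 - x*y*z - y^2 - z^2 + 2
next, tr(b a^-1 b^3 a) = tr(b^3 a b)*tr(a) - tr(b^3 a b a) = x*y^3*z - x^2*y^2 - y^2*z^2 - x*y*z + x^2 + y^2 + z^2 - 2

x*y^3*z - x^2*y^2 - y^2*z^2 - x*y*z + x^2 + y^2 + z^2 - 2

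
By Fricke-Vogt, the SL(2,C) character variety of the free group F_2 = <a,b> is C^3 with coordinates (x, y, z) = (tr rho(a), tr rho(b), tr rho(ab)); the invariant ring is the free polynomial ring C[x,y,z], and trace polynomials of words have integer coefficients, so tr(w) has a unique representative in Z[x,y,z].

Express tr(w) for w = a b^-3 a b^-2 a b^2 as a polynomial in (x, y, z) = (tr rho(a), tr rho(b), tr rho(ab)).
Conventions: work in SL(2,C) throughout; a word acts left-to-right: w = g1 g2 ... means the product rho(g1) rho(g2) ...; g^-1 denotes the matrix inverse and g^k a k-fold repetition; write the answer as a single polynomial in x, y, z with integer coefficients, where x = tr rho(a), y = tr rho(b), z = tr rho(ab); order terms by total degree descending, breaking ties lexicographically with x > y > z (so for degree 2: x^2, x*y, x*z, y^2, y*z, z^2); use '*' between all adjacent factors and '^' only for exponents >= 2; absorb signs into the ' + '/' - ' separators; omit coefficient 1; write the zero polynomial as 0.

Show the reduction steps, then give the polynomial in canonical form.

x^2*y^6*z - x^3*y^5 - x*y^7 - 2*x*y^5*z^2 - x^2*y^4*z + y^6*z + y^4*z^3 + 3*x^3*y^3 + 6*x*y^5 + 3*x*y^3*z^2 - 2*x^2*y^2*z - 5*y^4*z - y^2*z^3 - 2*x^3*y - 10*x*y^3 + x^2*z + 5*y^2*z + 5*x*y - z

trace(a^2 b) = trace(a) * trace(b a) - trace(b)   [square of a] = x*z - y
trace(a^2) = trace(a) * trace(a) - trace(1)   [square of a] = x^2 - 2
so trace(b^2 a^2) = trace(b) * trace(a^2 b) - trace(a^2)   [square of b] = x*y*z - x^2 - y^2 + 2
reduce: trace(b^2 a) = trace(b) * trace(a b) - trace(a)   [square of b] = y*z - x
trace(a b^2 a^2) = trace(a) * trace(b^2 a^2) - trace(b^2 a)   [square of a] = x^2*y*z - x^3 - x*y^2 - y*z + 3*x
trace(a b a b) = trace(a b) * trace(a b) - trace(1)   [split at a repeated a] = z^2 - 2
so trace(b a b^2 a) = trace(b) * trace(a b a b) - trace(a b a)   [square of b] = y*z^2 - x*z - y
reduce: trace(b a b^2) = trace(b) * trace(b a b) - trace(b a)   [square of b] = y^2*z - x*y - z
reduce: trace(a b^2 a^2 b) = trace(a) * trace(b a b^2 a) - trace(b a b^2)   [square of a] = x*y*z^2 - x^2*z - y^2*z + z
reduce: trace(a b^-1 a b^2 a) = trace(a b^2 a^2) * trace(b) - trace(a b^2 a^2 b)   [inverse elimination on b] = x^2*y^2*z - x^3*y - x*y^3 - x*y*z^2 + x^2*z + 3*x*y - z
trace(a b^2 a b a) = trace(a) * trace(b^2 a b a) - trace(b^2 a b)   [square of a] = x*y*z^2 - x^2*z - y^2*z + z
reduce: trace(a b a b a b) = trace(b a) * trace(b a b a) - trace(b^-1 a^-1)   [split at a repeated b] = z^3 - 3*z
trace(a b a b a) = trace(a) * trace(b a b a) - trace(b a b)   [square of a] = x*z^2 - y*z - x
reduce: trace(a b^2 a b a b) = trace(b) * trace(a b a b a b) - trace(a b a b a)   [square of b] = y*z^3 - x*z^2 - 2*y*z + x
reduce: trace(a b^-1 a b^2 a b) = trace(a b^2 a b a) * trace(b) - trace(a b^2 a b a b)   [inverse elimination on b] = x*y^2*z^2 - x^2*y*z - y^3*z - y*z^3 + x*z^2 + 3*y*z - x
trace(b^-1 a b^-1 a b^2 a) = trace(a b^-1 a b^2 a) * trace(b) - trace(a b^-1 a b^2 a b)   [inverse elimination on b] = x^2*y^3*z - x^3*y^2 - x*y^4 - 2*x*y^2*z^2 + 2*x^2*y*z + y^3*z + y*z^3 + 3*x*y^2 - x*z^2 - 4*y*z + x
so trace(a b^2 a b^-2 a b^-1) = trace(b^-1 a b^-1 a b^2 a) * trace(b) - trace(b^-1 a b^-1 a b^2 a b)   [inverse elimination on b] = x^2*y^4*z - x^3*y^3 - x*y^5 - 2*x*y^3*z^2 + x^2*y^2*z + y^4*z + y^2*z^3 + x^3*y + 4*x*y^3 - x^2*z - 4*y^2*z - 2*x*y + z
trace(b^-1 a^2 b^2 a) = trace(a^2 b^2 a) * trace(b) - trace(a^2 b^2 a b)   [inverse elimination on b] = x^2*y^2*z - x^3*y - x*y^3 - x*y*z^2 + x^2*z + 3*x*y - z
reduce: trace(a b^2 a b^-2 a) = trace(b^-1 a^2 b^2 a) * trace(b) - trace(b^-1 a^2 b^2 a b)   [inverse elimination on b] = x^2*y^3*z - x^3*y^2 - x*y^4 - x*y^2*z^2 + x^3 + 4*x*y^2 - 3*x
reduce: trace(b^-2 a b^-2 a b^2 a) = trace(a b^2 a b^-2 a b^-1) * trace(b) - trace(a b^2 a b^-2 a)   [inverse elimination on b] = x^2*y^5*z - x^3*y^4 - x*y^6 - 2*x*y^4*z^2 + y^5*z + y^3*z^3 + 2*x^3*y^2 + 5*x*y^4 + x*y^2*z^2 - x^2*y*z - 4*y^3*z - x^3 - 6*x*y^2 + y*z + 3*x
trace(b^-1 a b^-2 a b^2 a) = trace(a b^2 a b^-1 a b^-1) * trace(b) - trace(a b^2 a b^-1 a)   [inverse elimination on b] = x^2*y^4*z - x^3*y^3 - x*y^5 - 2*x*y^3*z^2 + x^2*y^2*z + y^4*z + y^2*z^3 + x^3*y + 4*x*y^3 - x^2*z - 4*y^2*z - 2*x*y + z
reduce: trace(a b^-3 a b^-2 a b^2) = trace(b^-2 a b^-2 a b^2 a) * trace(b) - trace(b^-2 a b^-2 a b^2 a b)   [inverse elimination on b] = x^2*y^6*z - x^3*y^5 - x*y^7 - 2*x*y^5*z^2 - x^2*y^4*z + y^6*z + y^4*z^3 + 3*x^3*y^3 + 6*x*y^5 + 3*x*y^3*z^2 - 2*x^2*y^2*z - 5*y^4*z - y^2*z^3 - 2*x^3*y - 10*x*y^3 + x^2*z + 5*y^2*z + 5*x*y - z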